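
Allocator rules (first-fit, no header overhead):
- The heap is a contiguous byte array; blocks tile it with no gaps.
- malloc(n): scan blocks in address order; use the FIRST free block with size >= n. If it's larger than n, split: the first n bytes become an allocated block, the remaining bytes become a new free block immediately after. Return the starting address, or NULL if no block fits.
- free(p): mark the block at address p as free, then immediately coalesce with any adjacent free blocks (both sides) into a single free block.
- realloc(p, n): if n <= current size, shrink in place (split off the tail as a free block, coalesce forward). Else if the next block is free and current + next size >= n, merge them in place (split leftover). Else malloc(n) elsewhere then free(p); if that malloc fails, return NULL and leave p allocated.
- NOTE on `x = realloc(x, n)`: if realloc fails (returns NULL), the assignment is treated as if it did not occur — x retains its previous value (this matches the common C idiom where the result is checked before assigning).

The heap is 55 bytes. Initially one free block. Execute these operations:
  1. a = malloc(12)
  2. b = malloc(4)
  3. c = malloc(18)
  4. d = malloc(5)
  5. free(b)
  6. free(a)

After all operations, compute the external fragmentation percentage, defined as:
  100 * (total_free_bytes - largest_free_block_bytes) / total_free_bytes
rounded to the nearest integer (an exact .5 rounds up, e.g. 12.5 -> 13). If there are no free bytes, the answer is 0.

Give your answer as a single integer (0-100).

Answer: 50

Derivation:
Op 1: a = malloc(12) -> a = 0; heap: [0-11 ALLOC][12-54 FREE]
Op 2: b = malloc(4) -> b = 12; heap: [0-11 ALLOC][12-15 ALLOC][16-54 FREE]
Op 3: c = malloc(18) -> c = 16; heap: [0-11 ALLOC][12-15 ALLOC][16-33 ALLOC][34-54 FREE]
Op 4: d = malloc(5) -> d = 34; heap: [0-11 ALLOC][12-15 ALLOC][16-33 ALLOC][34-38 ALLOC][39-54 FREE]
Op 5: free(b) -> (freed b); heap: [0-11 ALLOC][12-15 FREE][16-33 ALLOC][34-38 ALLOC][39-54 FREE]
Op 6: free(a) -> (freed a); heap: [0-15 FREE][16-33 ALLOC][34-38 ALLOC][39-54 FREE]
Free blocks: [16 16] total_free=32 largest=16 -> 100*(32-16)/32 = 1600/32 = 50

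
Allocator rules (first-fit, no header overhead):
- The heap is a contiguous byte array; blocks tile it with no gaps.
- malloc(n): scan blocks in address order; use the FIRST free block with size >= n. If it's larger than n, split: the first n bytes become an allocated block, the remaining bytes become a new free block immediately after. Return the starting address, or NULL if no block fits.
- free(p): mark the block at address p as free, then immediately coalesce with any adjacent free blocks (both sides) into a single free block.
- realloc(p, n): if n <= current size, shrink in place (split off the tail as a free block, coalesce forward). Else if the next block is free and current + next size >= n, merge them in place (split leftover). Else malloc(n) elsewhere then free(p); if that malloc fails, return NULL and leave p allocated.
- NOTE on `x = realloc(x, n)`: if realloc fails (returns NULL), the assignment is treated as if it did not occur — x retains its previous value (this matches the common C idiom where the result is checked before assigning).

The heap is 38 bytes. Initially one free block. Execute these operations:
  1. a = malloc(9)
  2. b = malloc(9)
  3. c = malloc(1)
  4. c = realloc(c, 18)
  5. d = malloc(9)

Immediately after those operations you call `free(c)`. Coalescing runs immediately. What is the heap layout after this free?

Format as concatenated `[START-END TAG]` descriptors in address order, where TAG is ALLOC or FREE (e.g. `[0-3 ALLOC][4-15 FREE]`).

Op 1: a = malloc(9) -> a = 0; heap: [0-8 ALLOC][9-37 FREE]
Op 2: b = malloc(9) -> b = 9; heap: [0-8 ALLOC][9-17 ALLOC][18-37 FREE]
Op 3: c = malloc(1) -> c = 18; heap: [0-8 ALLOC][9-17 ALLOC][18-18 ALLOC][19-37 FREE]
Op 4: c = realloc(c, 18) -> c = 18; heap: [0-8 ALLOC][9-17 ALLOC][18-35 ALLOC][36-37 FREE]
Op 5: d = malloc(9) -> d = NULL; heap: [0-8 ALLOC][9-17 ALLOC][18-35 ALLOC][36-37 FREE]
free(c): c = 18 -> block [18-35 ALLOC]; mark free, coalesce with adjacent free neighbors -> [0-8 ALLOC][9-17 ALLOC][18-37 FREE]

Answer: [0-8 ALLOC][9-17 ALLOC][18-37 FREE]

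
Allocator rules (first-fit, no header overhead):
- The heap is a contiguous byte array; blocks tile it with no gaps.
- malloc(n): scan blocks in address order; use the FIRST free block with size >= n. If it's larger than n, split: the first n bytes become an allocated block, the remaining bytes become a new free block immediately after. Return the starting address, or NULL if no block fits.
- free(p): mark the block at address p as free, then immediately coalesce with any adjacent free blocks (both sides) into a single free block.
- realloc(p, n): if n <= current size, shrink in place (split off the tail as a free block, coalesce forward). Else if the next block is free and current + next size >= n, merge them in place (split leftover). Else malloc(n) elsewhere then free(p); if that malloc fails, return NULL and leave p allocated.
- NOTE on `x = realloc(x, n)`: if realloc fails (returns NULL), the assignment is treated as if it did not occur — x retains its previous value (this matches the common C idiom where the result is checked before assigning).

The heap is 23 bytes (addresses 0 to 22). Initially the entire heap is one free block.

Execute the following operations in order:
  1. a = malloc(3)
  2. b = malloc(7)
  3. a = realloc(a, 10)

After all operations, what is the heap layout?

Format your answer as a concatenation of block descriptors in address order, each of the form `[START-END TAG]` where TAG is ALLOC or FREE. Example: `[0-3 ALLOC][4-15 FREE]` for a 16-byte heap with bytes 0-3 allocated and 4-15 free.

Op 1: a = malloc(3) -> a = 0; heap: [0-2 ALLOC][3-22 FREE]
Op 2: b = malloc(7) -> b = 3; heap: [0-2 ALLOC][3-9 ALLOC][10-22 FREE]
Op 3: a = realloc(a, 10) -> a = 10; heap: [0-2 FREE][3-9 ALLOC][10-19 ALLOC][20-22 FREE]

Answer: [0-2 FREE][3-9 ALLOC][10-19 ALLOC][20-22 FREE]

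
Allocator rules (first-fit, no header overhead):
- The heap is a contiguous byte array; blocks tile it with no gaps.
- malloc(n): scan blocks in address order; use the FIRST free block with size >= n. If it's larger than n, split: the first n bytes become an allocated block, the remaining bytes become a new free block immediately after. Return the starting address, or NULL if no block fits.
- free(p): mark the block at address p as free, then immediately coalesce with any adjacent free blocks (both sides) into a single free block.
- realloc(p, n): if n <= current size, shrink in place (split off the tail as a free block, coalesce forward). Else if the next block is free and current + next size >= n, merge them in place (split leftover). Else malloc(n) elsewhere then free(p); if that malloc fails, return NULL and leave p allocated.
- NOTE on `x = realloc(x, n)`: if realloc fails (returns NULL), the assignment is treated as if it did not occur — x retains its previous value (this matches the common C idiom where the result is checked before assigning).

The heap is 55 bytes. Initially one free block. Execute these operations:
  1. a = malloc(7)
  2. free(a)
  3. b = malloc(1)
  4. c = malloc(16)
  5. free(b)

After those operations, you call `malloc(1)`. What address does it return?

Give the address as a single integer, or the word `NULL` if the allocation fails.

Op 1: a = malloc(7) -> a = 0; heap: [0-6 ALLOC][7-54 FREE]
Op 2: free(a) -> (freed a); heap: [0-54 FREE]
Op 3: b = malloc(1) -> b = 0; heap: [0-0 ALLOC][1-54 FREE]
Op 4: c = malloc(16) -> c = 1; heap: [0-0 ALLOC][1-16 ALLOC][17-54 FREE]
Op 5: free(b) -> (freed b); heap: [0-0 FREE][1-16 ALLOC][17-54 FREE]
malloc(1): first-fit scan over [0-0 FREE][1-16 ALLOC][17-54 FREE] -> 0

Answer: 0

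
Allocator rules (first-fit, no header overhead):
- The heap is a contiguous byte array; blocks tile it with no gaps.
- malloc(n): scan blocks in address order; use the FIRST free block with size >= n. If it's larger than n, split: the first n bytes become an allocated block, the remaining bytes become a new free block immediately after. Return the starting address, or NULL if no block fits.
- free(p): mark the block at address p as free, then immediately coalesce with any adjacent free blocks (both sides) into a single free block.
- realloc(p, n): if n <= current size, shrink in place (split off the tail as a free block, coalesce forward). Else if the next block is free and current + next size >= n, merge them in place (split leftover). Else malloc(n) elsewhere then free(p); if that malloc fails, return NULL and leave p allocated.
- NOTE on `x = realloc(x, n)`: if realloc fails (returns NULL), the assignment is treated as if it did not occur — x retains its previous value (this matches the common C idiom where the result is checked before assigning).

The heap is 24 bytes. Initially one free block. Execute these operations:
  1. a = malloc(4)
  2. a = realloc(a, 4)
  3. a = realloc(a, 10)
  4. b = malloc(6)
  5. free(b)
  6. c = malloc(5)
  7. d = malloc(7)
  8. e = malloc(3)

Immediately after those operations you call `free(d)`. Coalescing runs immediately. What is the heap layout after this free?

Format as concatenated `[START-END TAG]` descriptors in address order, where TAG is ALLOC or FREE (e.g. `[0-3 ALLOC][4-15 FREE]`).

Answer: [0-9 ALLOC][10-14 ALLOC][15-23 FREE]

Derivation:
Op 1: a = malloc(4) -> a = 0; heap: [0-3 ALLOC][4-23 FREE]
Op 2: a = realloc(a, 4) -> a = 0; heap: [0-3 ALLOC][4-23 FREE]
Op 3: a = realloc(a, 10) -> a = 0; heap: [0-9 ALLOC][10-23 FREE]
Op 4: b = malloc(6) -> b = 10; heap: [0-9 ALLOC][10-15 ALLOC][16-23 FREE]
Op 5: free(b) -> (freed b); heap: [0-9 ALLOC][10-23 FREE]
Op 6: c = malloc(5) -> c = 10; heap: [0-9 ALLOC][10-14 ALLOC][15-23 FREE]
Op 7: d = malloc(7) -> d = 15; heap: [0-9 ALLOC][10-14 ALLOC][15-21 ALLOC][22-23 FREE]
Op 8: e = malloc(3) -> e = NULL; heap: [0-9 ALLOC][10-14 ALLOC][15-21 ALLOC][22-23 FREE]
free(d): d = 15 -> block [15-21 ALLOC]; mark free, coalesce with adjacent free neighbors -> [0-9 ALLOC][10-14 ALLOC][15-23 FREE]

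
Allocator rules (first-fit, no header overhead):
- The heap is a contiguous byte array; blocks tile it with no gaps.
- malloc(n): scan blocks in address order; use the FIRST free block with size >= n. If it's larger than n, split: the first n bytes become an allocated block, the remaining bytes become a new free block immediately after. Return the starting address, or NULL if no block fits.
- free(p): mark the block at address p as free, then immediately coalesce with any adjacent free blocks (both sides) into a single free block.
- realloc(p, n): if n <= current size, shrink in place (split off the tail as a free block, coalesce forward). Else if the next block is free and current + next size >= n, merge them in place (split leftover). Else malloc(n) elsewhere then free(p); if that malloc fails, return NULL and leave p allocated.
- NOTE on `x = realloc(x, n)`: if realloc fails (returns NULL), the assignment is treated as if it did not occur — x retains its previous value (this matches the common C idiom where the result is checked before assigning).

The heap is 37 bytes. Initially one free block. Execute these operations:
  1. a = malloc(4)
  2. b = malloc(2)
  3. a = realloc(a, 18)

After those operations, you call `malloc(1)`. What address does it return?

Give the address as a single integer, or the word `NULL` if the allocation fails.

Answer: 0

Derivation:
Op 1: a = malloc(4) -> a = 0; heap: [0-3 ALLOC][4-36 FREE]
Op 2: b = malloc(2) -> b = 4; heap: [0-3 ALLOC][4-5 ALLOC][6-36 FREE]
Op 3: a = realloc(a, 18) -> a = 6; heap: [0-3 FREE][4-5 ALLOC][6-23 ALLOC][24-36 FREE]
malloc(1): first-fit scan over [0-3 FREE][4-5 ALLOC][6-23 ALLOC][24-36 FREE] -> 0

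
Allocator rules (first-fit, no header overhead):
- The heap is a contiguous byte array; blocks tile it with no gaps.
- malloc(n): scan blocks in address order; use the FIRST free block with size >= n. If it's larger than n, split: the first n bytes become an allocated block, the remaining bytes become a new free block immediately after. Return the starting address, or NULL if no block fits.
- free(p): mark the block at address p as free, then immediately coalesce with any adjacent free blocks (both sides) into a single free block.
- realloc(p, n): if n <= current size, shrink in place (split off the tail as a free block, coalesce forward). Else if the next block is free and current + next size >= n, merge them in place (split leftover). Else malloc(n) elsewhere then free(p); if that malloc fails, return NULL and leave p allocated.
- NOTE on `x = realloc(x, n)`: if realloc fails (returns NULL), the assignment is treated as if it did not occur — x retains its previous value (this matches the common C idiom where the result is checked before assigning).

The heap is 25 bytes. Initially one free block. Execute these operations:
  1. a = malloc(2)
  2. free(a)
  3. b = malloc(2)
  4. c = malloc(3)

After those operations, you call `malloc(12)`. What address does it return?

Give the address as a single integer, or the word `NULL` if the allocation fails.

Answer: 5

Derivation:
Op 1: a = malloc(2) -> a = 0; heap: [0-1 ALLOC][2-24 FREE]
Op 2: free(a) -> (freed a); heap: [0-24 FREE]
Op 3: b = malloc(2) -> b = 0; heap: [0-1 ALLOC][2-24 FREE]
Op 4: c = malloc(3) -> c = 2; heap: [0-1 ALLOC][2-4 ALLOC][5-24 FREE]
malloc(12): first-fit scan over [0-1 ALLOC][2-4 ALLOC][5-24 FREE] -> 5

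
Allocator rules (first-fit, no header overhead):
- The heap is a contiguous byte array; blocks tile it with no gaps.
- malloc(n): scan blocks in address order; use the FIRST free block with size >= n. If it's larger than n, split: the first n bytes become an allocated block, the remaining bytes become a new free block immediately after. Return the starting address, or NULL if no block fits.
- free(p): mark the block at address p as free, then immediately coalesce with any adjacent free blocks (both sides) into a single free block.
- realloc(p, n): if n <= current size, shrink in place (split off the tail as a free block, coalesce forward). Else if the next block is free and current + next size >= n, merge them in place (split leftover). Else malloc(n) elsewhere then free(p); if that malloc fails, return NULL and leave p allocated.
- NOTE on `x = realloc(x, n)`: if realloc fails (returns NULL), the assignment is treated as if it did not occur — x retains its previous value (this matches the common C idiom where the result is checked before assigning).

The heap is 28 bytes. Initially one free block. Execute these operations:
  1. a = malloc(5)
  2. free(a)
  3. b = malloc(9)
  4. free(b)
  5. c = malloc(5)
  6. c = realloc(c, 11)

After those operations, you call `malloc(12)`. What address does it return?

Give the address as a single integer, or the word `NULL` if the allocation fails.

Answer: 11

Derivation:
Op 1: a = malloc(5) -> a = 0; heap: [0-4 ALLOC][5-27 FREE]
Op 2: free(a) -> (freed a); heap: [0-27 FREE]
Op 3: b = malloc(9) -> b = 0; heap: [0-8 ALLOC][9-27 FREE]
Op 4: free(b) -> (freed b); heap: [0-27 FREE]
Op 5: c = malloc(5) -> c = 0; heap: [0-4 ALLOC][5-27 FREE]
Op 6: c = realloc(c, 11) -> c = 0; heap: [0-10 ALLOC][11-27 FREE]
malloc(12): first-fit scan over [0-10 ALLOC][11-27 FREE] -> 11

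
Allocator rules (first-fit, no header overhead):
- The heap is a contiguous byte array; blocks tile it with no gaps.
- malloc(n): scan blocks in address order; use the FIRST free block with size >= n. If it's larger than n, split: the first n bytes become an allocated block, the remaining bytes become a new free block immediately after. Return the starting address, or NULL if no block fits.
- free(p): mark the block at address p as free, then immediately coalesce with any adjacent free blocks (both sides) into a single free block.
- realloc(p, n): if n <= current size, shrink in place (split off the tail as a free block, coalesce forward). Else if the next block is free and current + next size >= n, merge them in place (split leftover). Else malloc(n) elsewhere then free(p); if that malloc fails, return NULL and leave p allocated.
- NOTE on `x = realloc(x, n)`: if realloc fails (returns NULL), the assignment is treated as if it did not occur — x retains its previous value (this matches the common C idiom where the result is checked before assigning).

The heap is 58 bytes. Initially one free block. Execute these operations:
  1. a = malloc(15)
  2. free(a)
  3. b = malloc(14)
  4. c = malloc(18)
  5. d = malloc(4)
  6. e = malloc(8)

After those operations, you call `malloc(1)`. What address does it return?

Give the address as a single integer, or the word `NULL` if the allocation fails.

Answer: 44

Derivation:
Op 1: a = malloc(15) -> a = 0; heap: [0-14 ALLOC][15-57 FREE]
Op 2: free(a) -> (freed a); heap: [0-57 FREE]
Op 3: b = malloc(14) -> b = 0; heap: [0-13 ALLOC][14-57 FREE]
Op 4: c = malloc(18) -> c = 14; heap: [0-13 ALLOC][14-31 ALLOC][32-57 FREE]
Op 5: d = malloc(4) -> d = 32; heap: [0-13 ALLOC][14-31 ALLOC][32-35 ALLOC][36-57 FREE]
Op 6: e = malloc(8) -> e = 36; heap: [0-13 ALLOC][14-31 ALLOC][32-35 ALLOC][36-43 ALLOC][44-57 FREE]
malloc(1): first-fit scan over [0-13 ALLOC][14-31 ALLOC][32-35 ALLOC][36-43 ALLOC][44-57 FREE] -> 44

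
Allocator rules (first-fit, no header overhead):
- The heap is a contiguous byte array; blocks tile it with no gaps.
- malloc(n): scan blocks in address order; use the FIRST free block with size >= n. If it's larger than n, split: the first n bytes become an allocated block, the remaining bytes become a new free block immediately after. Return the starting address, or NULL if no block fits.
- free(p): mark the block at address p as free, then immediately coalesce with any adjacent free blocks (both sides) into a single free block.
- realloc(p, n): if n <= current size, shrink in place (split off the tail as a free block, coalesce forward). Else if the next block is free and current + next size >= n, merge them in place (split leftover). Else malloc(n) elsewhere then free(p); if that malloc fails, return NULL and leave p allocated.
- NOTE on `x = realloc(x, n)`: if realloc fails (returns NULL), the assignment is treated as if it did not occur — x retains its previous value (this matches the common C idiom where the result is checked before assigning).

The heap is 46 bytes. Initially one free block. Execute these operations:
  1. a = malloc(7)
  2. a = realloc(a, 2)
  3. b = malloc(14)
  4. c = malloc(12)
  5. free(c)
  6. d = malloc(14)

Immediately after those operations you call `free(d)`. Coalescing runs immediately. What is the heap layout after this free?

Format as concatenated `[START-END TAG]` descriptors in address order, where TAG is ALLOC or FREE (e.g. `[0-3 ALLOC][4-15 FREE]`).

Op 1: a = malloc(7) -> a = 0; heap: [0-6 ALLOC][7-45 FREE]
Op 2: a = realloc(a, 2) -> a = 0; heap: [0-1 ALLOC][2-45 FREE]
Op 3: b = malloc(14) -> b = 2; heap: [0-1 ALLOC][2-15 ALLOC][16-45 FREE]
Op 4: c = malloc(12) -> c = 16; heap: [0-1 ALLOC][2-15 ALLOC][16-27 ALLOC][28-45 FREE]
Op 5: free(c) -> (freed c); heap: [0-1 ALLOC][2-15 ALLOC][16-45 FREE]
Op 6: d = malloc(14) -> d = 16; heap: [0-1 ALLOC][2-15 ALLOC][16-29 ALLOC][30-45 FREE]
free(d): d = 16 -> block [16-29 ALLOC]; mark free, coalesce with adjacent free neighbors -> [0-1 ALLOC][2-15 ALLOC][16-45 FREE]

Answer: [0-1 ALLOC][2-15 ALLOC][16-45 FREE]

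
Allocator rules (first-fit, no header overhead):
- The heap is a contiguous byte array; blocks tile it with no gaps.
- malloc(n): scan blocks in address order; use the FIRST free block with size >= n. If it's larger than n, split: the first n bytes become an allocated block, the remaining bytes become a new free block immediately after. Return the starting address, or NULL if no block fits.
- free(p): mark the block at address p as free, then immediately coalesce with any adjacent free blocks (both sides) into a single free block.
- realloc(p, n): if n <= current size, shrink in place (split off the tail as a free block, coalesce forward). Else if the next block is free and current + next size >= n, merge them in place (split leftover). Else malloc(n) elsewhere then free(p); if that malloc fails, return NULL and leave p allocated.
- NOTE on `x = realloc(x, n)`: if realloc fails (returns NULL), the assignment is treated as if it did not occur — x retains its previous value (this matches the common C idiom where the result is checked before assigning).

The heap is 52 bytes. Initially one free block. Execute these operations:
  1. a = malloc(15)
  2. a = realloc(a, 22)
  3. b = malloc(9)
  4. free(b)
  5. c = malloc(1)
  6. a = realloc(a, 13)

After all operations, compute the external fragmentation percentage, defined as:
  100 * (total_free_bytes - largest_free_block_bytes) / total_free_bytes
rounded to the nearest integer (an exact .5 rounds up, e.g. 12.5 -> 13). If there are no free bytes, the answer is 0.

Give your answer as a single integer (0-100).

Op 1: a = malloc(15) -> a = 0; heap: [0-14 ALLOC][15-51 FREE]
Op 2: a = realloc(a, 22) -> a = 0; heap: [0-21 ALLOC][22-51 FREE]
Op 3: b = malloc(9) -> b = 22; heap: [0-21 ALLOC][22-30 ALLOC][31-51 FREE]
Op 4: free(b) -> (freed b); heap: [0-21 ALLOC][22-51 FREE]
Op 5: c = malloc(1) -> c = 22; heap: [0-21 ALLOC][22-22 ALLOC][23-51 FREE]
Op 6: a = realloc(a, 13) -> a = 0; heap: [0-12 ALLOC][13-21 FREE][22-22 ALLOC][23-51 FREE]
Free blocks: [9 29] total_free=38 largest=29 -> 100*(38-29)/38 = 900/38 ≈ 23.684 -> rounds to 24

Answer: 24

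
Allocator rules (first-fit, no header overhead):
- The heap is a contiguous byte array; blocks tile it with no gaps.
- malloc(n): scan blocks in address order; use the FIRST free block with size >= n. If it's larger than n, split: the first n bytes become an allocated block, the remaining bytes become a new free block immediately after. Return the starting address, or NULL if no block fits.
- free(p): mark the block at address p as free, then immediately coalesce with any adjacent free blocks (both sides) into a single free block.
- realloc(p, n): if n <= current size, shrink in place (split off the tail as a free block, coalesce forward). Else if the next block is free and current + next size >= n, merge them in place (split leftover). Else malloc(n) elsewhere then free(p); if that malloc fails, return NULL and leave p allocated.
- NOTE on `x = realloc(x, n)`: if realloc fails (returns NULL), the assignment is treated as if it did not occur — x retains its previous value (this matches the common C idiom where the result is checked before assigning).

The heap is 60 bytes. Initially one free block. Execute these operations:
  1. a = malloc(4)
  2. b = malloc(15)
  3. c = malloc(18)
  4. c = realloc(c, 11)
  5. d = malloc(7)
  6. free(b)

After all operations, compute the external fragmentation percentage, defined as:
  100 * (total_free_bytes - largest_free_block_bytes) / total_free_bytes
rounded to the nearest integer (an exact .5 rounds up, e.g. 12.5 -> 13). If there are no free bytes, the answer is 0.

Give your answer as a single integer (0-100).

Answer: 39

Derivation:
Op 1: a = malloc(4) -> a = 0; heap: [0-3 ALLOC][4-59 FREE]
Op 2: b = malloc(15) -> b = 4; heap: [0-3 ALLOC][4-18 ALLOC][19-59 FREE]
Op 3: c = malloc(18) -> c = 19; heap: [0-3 ALLOC][4-18 ALLOC][19-36 ALLOC][37-59 FREE]
Op 4: c = realloc(c, 11) -> c = 19; heap: [0-3 ALLOC][4-18 ALLOC][19-29 ALLOC][30-59 FREE]
Op 5: d = malloc(7) -> d = 30; heap: [0-3 ALLOC][4-18 ALLOC][19-29 ALLOC][30-36 ALLOC][37-59 FREE]
Op 6: free(b) -> (freed b); heap: [0-3 ALLOC][4-18 FREE][19-29 ALLOC][30-36 ALLOC][37-59 FREE]
Free blocks: [15 23] total_free=38 largest=23 -> 100*(38-23)/38 = 1500/38 ≈ 39.474 -> rounds to 39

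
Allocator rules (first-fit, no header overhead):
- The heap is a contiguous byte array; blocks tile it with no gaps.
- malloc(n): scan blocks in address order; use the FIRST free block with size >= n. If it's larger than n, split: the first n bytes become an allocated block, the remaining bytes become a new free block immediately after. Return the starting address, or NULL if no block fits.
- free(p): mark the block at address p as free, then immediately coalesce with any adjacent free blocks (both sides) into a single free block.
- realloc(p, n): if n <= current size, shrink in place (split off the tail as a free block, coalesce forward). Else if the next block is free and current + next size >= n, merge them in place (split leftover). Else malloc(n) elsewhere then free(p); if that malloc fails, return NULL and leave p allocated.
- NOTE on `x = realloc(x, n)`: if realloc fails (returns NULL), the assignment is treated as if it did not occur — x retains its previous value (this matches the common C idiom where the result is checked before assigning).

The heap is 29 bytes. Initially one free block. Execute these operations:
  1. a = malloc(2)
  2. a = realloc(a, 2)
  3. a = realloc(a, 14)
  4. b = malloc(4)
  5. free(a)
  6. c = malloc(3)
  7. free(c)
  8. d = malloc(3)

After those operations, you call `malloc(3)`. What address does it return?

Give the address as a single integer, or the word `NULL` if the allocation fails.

Answer: 3

Derivation:
Op 1: a = malloc(2) -> a = 0; heap: [0-1 ALLOC][2-28 FREE]
Op 2: a = realloc(a, 2) -> a = 0; heap: [0-1 ALLOC][2-28 FREE]
Op 3: a = realloc(a, 14) -> a = 0; heap: [0-13 ALLOC][14-28 FREE]
Op 4: b = malloc(4) -> b = 14; heap: [0-13 ALLOC][14-17 ALLOC][18-28 FREE]
Op 5: free(a) -> (freed a); heap: [0-13 FREE][14-17 ALLOC][18-28 FREE]
Op 6: c = malloc(3) -> c = 0; heap: [0-2 ALLOC][3-13 FREE][14-17 ALLOC][18-28 FREE]
Op 7: free(c) -> (freed c); heap: [0-13 FREE][14-17 ALLOC][18-28 FREE]
Op 8: d = malloc(3) -> d = 0; heap: [0-2 ALLOC][3-13 FREE][14-17 ALLOC][18-28 FREE]
malloc(3): first-fit scan over [0-2 ALLOC][3-13 FREE][14-17 ALLOC][18-28 FREE] -> 3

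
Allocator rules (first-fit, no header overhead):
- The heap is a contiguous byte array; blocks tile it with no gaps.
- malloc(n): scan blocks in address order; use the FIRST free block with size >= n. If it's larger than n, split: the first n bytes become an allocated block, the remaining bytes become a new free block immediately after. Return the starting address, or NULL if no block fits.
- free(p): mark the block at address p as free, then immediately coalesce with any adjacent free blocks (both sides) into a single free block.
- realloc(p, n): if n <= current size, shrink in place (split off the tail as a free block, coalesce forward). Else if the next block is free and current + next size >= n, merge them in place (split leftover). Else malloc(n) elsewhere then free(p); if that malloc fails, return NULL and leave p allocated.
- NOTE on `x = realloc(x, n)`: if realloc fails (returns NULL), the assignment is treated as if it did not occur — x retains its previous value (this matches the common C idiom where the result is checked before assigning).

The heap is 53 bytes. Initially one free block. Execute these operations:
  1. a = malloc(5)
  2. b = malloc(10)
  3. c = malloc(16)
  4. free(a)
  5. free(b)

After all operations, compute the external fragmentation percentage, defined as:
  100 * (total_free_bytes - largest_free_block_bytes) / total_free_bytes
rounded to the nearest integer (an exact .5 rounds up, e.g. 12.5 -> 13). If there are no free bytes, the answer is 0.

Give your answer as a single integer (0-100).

Op 1: a = malloc(5) -> a = 0; heap: [0-4 ALLOC][5-52 FREE]
Op 2: b = malloc(10) -> b = 5; heap: [0-4 ALLOC][5-14 ALLOC][15-52 FREE]
Op 3: c = malloc(16) -> c = 15; heap: [0-4 ALLOC][5-14 ALLOC][15-30 ALLOC][31-52 FREE]
Op 4: free(a) -> (freed a); heap: [0-4 FREE][5-14 ALLOC][15-30 ALLOC][31-52 FREE]
Op 5: free(b) -> (freed b); heap: [0-14 FREE][15-30 ALLOC][31-52 FREE]
Free blocks: [15 22] total_free=37 largest=22 -> 100*(37-22)/37 = 1500/37 ≈ 40.541 -> rounds to 41

Answer: 41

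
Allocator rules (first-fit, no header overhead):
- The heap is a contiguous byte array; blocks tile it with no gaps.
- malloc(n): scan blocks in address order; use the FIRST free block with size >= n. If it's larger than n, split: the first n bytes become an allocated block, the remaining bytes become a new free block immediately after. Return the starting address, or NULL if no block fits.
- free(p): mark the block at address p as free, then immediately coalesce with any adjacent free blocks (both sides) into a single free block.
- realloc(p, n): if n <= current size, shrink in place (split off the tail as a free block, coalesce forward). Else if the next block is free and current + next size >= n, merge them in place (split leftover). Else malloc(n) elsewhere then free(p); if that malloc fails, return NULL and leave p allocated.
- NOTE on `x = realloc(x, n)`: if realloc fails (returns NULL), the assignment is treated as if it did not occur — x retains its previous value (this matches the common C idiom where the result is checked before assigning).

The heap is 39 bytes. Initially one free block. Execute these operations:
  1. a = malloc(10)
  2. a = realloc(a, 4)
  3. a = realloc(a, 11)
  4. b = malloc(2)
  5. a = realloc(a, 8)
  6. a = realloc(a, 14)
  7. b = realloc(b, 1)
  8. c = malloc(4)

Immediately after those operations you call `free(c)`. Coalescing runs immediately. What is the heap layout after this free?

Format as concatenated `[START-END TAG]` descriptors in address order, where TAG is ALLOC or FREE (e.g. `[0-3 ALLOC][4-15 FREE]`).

Op 1: a = malloc(10) -> a = 0; heap: [0-9 ALLOC][10-38 FREE]
Op 2: a = realloc(a, 4) -> a = 0; heap: [0-3 ALLOC][4-38 FREE]
Op 3: a = realloc(a, 11) -> a = 0; heap: [0-10 ALLOC][11-38 FREE]
Op 4: b = malloc(2) -> b = 11; heap: [0-10 ALLOC][11-12 ALLOC][13-38 FREE]
Op 5: a = realloc(a, 8) -> a = 0; heap: [0-7 ALLOC][8-10 FREE][11-12 ALLOC][13-38 FREE]
Op 6: a = realloc(a, 14) -> a = 13; heap: [0-10 FREE][11-12 ALLOC][13-26 ALLOC][27-38 FREE]
Op 7: b = realloc(b, 1) -> b = 11; heap: [0-10 FREE][11-11 ALLOC][12-12 FREE][13-26 ALLOC][27-38 FREE]
Op 8: c = malloc(4) -> c = 0; heap: [0-3 ALLOC][4-10 FREE][11-11 ALLOC][12-12 FREE][13-26 ALLOC][27-38 FREE]
free(c): c = 0 -> block [0-3 ALLOC]; mark free, coalesce with adjacent free neighbors -> [0-10 FREE][11-11 ALLOC][12-12 FREE][13-26 ALLOC][27-38 FREE]

Answer: [0-10 FREE][11-11 ALLOC][12-12 FREE][13-26 ALLOC][27-38 FREE]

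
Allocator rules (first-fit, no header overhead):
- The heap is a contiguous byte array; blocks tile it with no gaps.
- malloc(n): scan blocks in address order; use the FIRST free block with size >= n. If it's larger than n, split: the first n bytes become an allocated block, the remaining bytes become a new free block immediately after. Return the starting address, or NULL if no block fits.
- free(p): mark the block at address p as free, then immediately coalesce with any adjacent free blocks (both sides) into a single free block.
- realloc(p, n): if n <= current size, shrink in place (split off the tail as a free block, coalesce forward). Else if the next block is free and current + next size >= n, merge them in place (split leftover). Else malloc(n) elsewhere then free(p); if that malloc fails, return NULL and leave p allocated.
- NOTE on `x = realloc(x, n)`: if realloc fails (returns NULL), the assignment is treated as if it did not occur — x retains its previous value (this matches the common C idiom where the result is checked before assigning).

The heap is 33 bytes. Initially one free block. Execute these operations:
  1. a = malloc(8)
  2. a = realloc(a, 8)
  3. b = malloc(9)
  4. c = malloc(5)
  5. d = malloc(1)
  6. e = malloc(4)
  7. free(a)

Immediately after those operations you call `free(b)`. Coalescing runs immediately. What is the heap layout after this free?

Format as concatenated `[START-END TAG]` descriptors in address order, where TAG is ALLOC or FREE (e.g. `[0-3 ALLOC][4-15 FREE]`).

Op 1: a = malloc(8) -> a = 0; heap: [0-7 ALLOC][8-32 FREE]
Op 2: a = realloc(a, 8) -> a = 0; heap: [0-7 ALLOC][8-32 FREE]
Op 3: b = malloc(9) -> b = 8; heap: [0-7 ALLOC][8-16 ALLOC][17-32 FREE]
Op 4: c = malloc(5) -> c = 17; heap: [0-7 ALLOC][8-16 ALLOC][17-21 ALLOC][22-32 FREE]
Op 5: d = malloc(1) -> d = 22; heap: [0-7 ALLOC][8-16 ALLOC][17-21 ALLOC][22-22 ALLOC][23-32 FREE]
Op 6: e = malloc(4) -> e = 23; heap: [0-7 ALLOC][8-16 ALLOC][17-21 ALLOC][22-22 ALLOC][23-26 ALLOC][27-32 FREE]
Op 7: free(a) -> (freed a); heap: [0-7 FREE][8-16 ALLOC][17-21 ALLOC][22-22 ALLOC][23-26 ALLOC][27-32 FREE]
free(b): b = 8 -> block [8-16 ALLOC]; mark free, coalesce with adjacent free neighbors -> [0-16 FREE][17-21 ALLOC][22-22 ALLOC][23-26 ALLOC][27-32 FREE]

Answer: [0-16 FREE][17-21 ALLOC][22-22 ALLOC][23-26 ALLOC][27-32 FREE]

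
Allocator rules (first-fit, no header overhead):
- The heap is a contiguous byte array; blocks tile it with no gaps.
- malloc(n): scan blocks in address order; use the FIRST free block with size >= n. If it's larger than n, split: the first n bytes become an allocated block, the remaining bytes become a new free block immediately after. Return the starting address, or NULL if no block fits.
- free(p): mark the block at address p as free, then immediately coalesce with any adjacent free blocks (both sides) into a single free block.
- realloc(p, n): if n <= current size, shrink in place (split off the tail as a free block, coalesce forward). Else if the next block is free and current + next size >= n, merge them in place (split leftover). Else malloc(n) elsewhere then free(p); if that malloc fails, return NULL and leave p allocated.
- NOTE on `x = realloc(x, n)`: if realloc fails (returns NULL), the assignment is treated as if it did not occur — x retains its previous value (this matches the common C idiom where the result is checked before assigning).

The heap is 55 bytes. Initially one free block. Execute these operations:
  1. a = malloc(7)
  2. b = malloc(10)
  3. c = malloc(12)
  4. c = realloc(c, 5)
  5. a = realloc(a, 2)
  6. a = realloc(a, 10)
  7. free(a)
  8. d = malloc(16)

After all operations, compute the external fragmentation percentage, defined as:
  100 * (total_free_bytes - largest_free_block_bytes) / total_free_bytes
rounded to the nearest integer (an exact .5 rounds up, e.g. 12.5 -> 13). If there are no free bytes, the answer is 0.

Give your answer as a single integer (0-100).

Answer: 29

Derivation:
Op 1: a = malloc(7) -> a = 0; heap: [0-6 ALLOC][7-54 FREE]
Op 2: b = malloc(10) -> b = 7; heap: [0-6 ALLOC][7-16 ALLOC][17-54 FREE]
Op 3: c = malloc(12) -> c = 17; heap: [0-6 ALLOC][7-16 ALLOC][17-28 ALLOC][29-54 FREE]
Op 4: c = realloc(c, 5) -> c = 17; heap: [0-6 ALLOC][7-16 ALLOC][17-21 ALLOC][22-54 FREE]
Op 5: a = realloc(a, 2) -> a = 0; heap: [0-1 ALLOC][2-6 FREE][7-16 ALLOC][17-21 ALLOC][22-54 FREE]
Op 6: a = realloc(a, 10) -> a = 22; heap: [0-6 FREE][7-16 ALLOC][17-21 ALLOC][22-31 ALLOC][32-54 FREE]
Op 7: free(a) -> (freed a); heap: [0-6 FREE][7-16 ALLOC][17-21 ALLOC][22-54 FREE]
Op 8: d = malloc(16) -> d = 22; heap: [0-6 FREE][7-16 ALLOC][17-21 ALLOC][22-37 ALLOC][38-54 FREE]
Free blocks: [7 17] total_free=24 largest=17 -> 100*(24-17)/24 = 700/24 ≈ 29.167 -> rounds to 29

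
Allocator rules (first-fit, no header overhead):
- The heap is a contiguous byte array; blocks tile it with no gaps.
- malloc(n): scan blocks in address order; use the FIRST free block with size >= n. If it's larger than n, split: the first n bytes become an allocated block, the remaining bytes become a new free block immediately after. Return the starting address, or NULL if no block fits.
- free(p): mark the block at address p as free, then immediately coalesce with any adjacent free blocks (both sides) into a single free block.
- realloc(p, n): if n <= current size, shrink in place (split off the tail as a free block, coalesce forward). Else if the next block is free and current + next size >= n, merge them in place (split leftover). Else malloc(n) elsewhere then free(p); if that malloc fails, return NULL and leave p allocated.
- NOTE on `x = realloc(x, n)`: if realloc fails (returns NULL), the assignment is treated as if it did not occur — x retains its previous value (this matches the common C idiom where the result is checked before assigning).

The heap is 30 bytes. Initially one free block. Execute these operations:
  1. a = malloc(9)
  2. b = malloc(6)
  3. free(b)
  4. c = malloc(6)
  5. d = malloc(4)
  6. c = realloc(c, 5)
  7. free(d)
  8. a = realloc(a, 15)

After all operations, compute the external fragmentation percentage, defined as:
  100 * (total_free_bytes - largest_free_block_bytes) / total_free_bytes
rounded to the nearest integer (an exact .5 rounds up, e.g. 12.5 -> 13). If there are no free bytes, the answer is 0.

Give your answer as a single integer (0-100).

Answer: 10

Derivation:
Op 1: a = malloc(9) -> a = 0; heap: [0-8 ALLOC][9-29 FREE]
Op 2: b = malloc(6) -> b = 9; heap: [0-8 ALLOC][9-14 ALLOC][15-29 FREE]
Op 3: free(b) -> (freed b); heap: [0-8 ALLOC][9-29 FREE]
Op 4: c = malloc(6) -> c = 9; heap: [0-8 ALLOC][9-14 ALLOC][15-29 FREE]
Op 5: d = malloc(4) -> d = 15; heap: [0-8 ALLOC][9-14 ALLOC][15-18 ALLOC][19-29 FREE]
Op 6: c = realloc(c, 5) -> c = 9; heap: [0-8 ALLOC][9-13 ALLOC][14-14 FREE][15-18 ALLOC][19-29 FREE]
Op 7: free(d) -> (freed d); heap: [0-8 ALLOC][9-13 ALLOC][14-29 FREE]
Op 8: a = realloc(a, 15) -> a = 14; heap: [0-8 FREE][9-13 ALLOC][14-28 ALLOC][29-29 FREE]
Free blocks: [9 1] total_free=10 largest=9 -> 100*(10-9)/10 = 100/10 = 10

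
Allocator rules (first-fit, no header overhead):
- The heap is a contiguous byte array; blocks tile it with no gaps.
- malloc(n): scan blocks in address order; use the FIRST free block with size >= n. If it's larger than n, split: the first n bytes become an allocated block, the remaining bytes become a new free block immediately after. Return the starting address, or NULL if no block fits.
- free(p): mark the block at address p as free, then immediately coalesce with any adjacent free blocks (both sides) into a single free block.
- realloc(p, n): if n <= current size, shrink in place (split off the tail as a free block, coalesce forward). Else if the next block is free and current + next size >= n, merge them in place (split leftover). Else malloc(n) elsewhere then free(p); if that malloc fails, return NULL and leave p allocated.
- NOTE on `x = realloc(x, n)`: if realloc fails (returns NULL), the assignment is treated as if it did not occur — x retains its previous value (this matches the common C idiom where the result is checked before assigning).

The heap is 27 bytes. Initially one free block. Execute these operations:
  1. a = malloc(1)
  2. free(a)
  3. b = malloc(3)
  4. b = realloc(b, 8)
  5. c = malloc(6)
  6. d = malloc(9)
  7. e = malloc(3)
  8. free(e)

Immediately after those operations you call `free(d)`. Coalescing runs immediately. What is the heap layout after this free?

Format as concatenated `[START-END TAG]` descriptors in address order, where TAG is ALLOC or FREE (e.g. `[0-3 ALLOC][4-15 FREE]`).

Answer: [0-7 ALLOC][8-13 ALLOC][14-26 FREE]

Derivation:
Op 1: a = malloc(1) -> a = 0; heap: [0-0 ALLOC][1-26 FREE]
Op 2: free(a) -> (freed a); heap: [0-26 FREE]
Op 3: b = malloc(3) -> b = 0; heap: [0-2 ALLOC][3-26 FREE]
Op 4: b = realloc(b, 8) -> b = 0; heap: [0-7 ALLOC][8-26 FREE]
Op 5: c = malloc(6) -> c = 8; heap: [0-7 ALLOC][8-13 ALLOC][14-26 FREE]
Op 6: d = malloc(9) -> d = 14; heap: [0-7 ALLOC][8-13 ALLOC][14-22 ALLOC][23-26 FREE]
Op 7: e = malloc(3) -> e = 23; heap: [0-7 ALLOC][8-13 ALLOC][14-22 ALLOC][23-25 ALLOC][26-26 FREE]
Op 8: free(e) -> (freed e); heap: [0-7 ALLOC][8-13 ALLOC][14-22 ALLOC][23-26 FREE]
free(d): d = 14 -> block [14-22 ALLOC]; mark free, coalesce with adjacent free neighbors -> [0-7 ALLOC][8-13 ALLOC][14-26 FREE]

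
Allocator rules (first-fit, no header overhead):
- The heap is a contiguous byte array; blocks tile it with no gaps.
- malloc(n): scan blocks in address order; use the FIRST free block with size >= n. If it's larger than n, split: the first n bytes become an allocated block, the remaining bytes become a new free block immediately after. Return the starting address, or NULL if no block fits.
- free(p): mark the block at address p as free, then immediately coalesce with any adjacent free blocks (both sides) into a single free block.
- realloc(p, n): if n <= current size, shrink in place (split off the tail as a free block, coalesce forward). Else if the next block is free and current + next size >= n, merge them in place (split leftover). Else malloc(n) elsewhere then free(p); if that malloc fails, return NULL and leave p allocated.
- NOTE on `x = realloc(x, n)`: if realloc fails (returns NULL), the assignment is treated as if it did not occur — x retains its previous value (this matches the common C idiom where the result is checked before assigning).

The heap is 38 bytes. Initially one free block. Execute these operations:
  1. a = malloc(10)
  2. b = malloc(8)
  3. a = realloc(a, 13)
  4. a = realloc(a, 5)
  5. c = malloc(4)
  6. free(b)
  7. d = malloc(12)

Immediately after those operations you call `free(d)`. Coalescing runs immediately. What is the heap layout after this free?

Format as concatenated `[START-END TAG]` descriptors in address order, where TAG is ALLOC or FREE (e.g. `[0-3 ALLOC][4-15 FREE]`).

Op 1: a = malloc(10) -> a = 0; heap: [0-9 ALLOC][10-37 FREE]
Op 2: b = malloc(8) -> b = 10; heap: [0-9 ALLOC][10-17 ALLOC][18-37 FREE]
Op 3: a = realloc(a, 13) -> a = 18; heap: [0-9 FREE][10-17 ALLOC][18-30 ALLOC][31-37 FREE]
Op 4: a = realloc(a, 5) -> a = 18; heap: [0-9 FREE][10-17 ALLOC][18-22 ALLOC][23-37 FREE]
Op 5: c = malloc(4) -> c = 0; heap: [0-3 ALLOC][4-9 FREE][10-17 ALLOC][18-22 ALLOC][23-37 FREE]
Op 6: free(b) -> (freed b); heap: [0-3 ALLOC][4-17 FREE][18-22 ALLOC][23-37 FREE]
Op 7: d = malloc(12) -> d = 4; heap: [0-3 ALLOC][4-15 ALLOC][16-17 FREE][18-22 ALLOC][23-37 FREE]
free(d): d = 4 -> block [4-15 ALLOC]; mark free, coalesce with adjacent free neighbors -> [0-3 ALLOC][4-17 FREE][18-22 ALLOC][23-37 FREE]

Answer: [0-3 ALLOC][4-17 FREE][18-22 ALLOC][23-37 FREE]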